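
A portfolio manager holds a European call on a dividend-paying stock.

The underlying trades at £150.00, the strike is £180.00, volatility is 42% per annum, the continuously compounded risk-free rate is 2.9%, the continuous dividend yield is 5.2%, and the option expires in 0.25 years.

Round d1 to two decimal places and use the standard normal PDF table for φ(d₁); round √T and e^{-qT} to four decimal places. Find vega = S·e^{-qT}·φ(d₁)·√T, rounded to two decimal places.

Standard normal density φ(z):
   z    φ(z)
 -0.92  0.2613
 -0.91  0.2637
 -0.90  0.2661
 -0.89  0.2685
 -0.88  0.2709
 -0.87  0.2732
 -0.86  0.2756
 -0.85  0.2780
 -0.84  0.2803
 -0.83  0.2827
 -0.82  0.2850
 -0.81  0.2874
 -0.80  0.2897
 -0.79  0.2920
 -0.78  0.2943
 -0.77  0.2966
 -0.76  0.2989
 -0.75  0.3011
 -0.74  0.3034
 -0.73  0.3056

21.62

σ√T = 0.42 × 0.5000 = 0.2100
d₁ = [ln(150/180) + (0.029 − 0.052 + 0.42²/2)·0.25] / 0.2100 = [-0.1823 + 0.0163] / 0.2100 = -0.7906 ⇒ -0.79
√T = √0.25 = 0.5000
φ(d₁) = φ(-0.79) = 0.2920
e^(−qT) = e^(−0.052·0.25) = 0.9871
vega = S·e^(−qT)·φ(d₁)·√T = 150·0.9871·0.2920·0.5000 = 21.6175
(Vega is the same for a European call and put with the same parameters.)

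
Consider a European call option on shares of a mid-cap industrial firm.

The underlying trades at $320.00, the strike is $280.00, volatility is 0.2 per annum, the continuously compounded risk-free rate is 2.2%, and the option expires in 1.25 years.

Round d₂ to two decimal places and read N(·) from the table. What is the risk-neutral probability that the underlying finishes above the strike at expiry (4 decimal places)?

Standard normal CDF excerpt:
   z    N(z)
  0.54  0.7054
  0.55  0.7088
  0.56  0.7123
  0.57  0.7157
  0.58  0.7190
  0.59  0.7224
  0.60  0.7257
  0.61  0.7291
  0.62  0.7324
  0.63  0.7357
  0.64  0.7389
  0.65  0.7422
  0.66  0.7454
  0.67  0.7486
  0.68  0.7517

0.7291

σ√T = 0.2 × 1.1180 = 0.2236
d₁ = [ln(320/280) + (0.022 + ½·0.2²)·1.25] / (σ√T) = (0.1335 + 0.0525) / 0.2236 = 0.8320 which rounds to 0.83
d₂ = 0.8320 − 0.2236 = 0.6084 which rounds to 0.61
Risk-neutral Pr[S_T > K] = N(d₂) = N(0.61) = 0.7291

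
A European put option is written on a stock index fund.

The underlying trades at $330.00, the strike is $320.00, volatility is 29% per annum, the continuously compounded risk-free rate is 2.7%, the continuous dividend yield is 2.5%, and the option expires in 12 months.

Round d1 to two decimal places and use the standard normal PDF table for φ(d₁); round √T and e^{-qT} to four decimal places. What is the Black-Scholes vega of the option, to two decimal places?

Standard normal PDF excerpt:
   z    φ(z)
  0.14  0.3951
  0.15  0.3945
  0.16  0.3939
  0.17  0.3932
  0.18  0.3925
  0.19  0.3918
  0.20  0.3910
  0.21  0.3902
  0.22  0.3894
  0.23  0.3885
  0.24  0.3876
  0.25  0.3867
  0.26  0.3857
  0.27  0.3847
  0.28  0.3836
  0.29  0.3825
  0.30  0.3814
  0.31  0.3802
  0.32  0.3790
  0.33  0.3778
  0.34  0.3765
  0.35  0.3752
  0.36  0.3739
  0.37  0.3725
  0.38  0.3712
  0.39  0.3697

σ√T = 0.29·√1 = 0.2900
d₁ = [ln(330/320) + (0.027 − 0.025 + 0.29²/2)·1] / 0.2900 = [0.0308 + 0.0440] / 0.2900 = 0.2580 which rounds to 0.26
√T = √1 = 1.0000
φ(d₁) = φ(0.26) = 0.3857
e^(−qT) = e^(−0.025·1) = 0.9753
vega = S·e^(−qT)·φ(d₁)·√T = 330·0.9753·0.3857·1.0000 = 124.1372
(The call has the same vega.)

124.14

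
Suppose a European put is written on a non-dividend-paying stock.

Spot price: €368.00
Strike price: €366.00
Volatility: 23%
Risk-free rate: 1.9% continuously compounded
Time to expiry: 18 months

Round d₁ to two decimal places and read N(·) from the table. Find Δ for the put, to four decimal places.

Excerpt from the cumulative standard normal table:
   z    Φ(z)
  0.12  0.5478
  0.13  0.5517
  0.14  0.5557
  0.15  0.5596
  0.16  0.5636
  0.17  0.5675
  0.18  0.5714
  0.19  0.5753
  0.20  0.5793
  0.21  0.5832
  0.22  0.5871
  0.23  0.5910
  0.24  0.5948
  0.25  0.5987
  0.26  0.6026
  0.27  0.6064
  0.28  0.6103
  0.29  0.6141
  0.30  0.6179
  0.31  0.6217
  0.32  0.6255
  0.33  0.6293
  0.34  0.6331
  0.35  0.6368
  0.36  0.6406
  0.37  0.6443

σ√T = 0.23 × 1.2247 = 0.2817
d₁ = [ln(368/366) + (0.019 + 0.23²/2)·1.5] / 0.2817 = [0.0054 + 0.0682] / 0.2817 = 0.2614 which rounds to 0.26
N(d₁) = N(0.26) = 0.6026
Δ_put = N(d₁) − 1 = 0.6026 − 1 = -0.3974

-0.3974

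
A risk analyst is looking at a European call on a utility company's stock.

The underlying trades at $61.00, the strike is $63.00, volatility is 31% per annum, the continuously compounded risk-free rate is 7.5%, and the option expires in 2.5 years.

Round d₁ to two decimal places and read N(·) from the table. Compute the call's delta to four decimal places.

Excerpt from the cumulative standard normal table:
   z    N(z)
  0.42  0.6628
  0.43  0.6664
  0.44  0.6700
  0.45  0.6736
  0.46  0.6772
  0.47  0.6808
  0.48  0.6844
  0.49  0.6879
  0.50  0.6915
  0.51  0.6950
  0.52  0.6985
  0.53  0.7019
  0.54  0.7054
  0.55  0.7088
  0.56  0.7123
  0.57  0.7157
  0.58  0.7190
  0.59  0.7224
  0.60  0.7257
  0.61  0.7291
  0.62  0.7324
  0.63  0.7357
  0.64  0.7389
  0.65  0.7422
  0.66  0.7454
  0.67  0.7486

0.7123

σ√T = 0.31 × 1.5811 = 0.4902
d₁ = [ln(61/63) + (0.075 + ½·0.31²)·2.5] / (σ√T) = (-0.0323 + 0.3076) / 0.4902 = 0.5618 ≈ 0.56
N(d₁) = N(0.56) = 0.7123
Δ_call = N(d₁) = 0.7123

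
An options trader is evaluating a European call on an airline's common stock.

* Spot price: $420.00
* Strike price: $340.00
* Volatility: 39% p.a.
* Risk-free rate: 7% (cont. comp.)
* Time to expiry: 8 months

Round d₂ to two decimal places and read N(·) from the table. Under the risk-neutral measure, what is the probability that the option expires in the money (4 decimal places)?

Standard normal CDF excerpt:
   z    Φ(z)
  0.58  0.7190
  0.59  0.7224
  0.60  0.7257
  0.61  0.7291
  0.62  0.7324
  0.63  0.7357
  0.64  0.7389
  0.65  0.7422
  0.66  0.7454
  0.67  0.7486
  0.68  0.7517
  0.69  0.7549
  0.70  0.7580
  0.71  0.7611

0.7422

σ√T = 0.39·√0.6667 = 0.3184
ln(S/K) + (r + σ²/2)T = ln(420/340) + (0.07 + 0.39²/2)·0.6667 = 0.2113 + 0.0974 = 0.3087
d₁ = 0.3087 / 0.3184 = 0.9694 which rounds to 0.97
d₂ = d₁ − σ√T = 0.9694 − 0.3184 = 0.6509 which rounds to 0.65
Pr(exercise) under Q = N(d₂) = 0.7422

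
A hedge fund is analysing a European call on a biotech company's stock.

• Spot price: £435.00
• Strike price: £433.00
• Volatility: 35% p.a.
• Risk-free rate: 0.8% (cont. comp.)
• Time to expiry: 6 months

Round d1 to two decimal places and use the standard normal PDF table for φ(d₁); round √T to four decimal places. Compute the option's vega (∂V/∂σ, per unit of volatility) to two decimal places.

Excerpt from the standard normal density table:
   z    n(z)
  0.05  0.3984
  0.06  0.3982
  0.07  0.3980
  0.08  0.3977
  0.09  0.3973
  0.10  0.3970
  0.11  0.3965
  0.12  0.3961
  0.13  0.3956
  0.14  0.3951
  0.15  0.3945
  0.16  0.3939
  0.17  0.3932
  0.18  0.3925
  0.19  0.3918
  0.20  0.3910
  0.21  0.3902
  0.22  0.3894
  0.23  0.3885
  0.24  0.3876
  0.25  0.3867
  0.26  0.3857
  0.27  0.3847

σ√T = 0.35·√0.5 = 0.2475
d₁ = [ln(435/433) + (0.008 + 0.35²/2)·0.5] / 0.2475 = [0.0046 + 0.0346] / 0.2475 = 0.1585 ⇒ 0.16
√T = √0.5 = 0.7071
φ(d₁) = φ(0.16) = 0.3939
vega = S·φ(d₁)·√T = 435·0.3939·0.7071 = 121.1591

121.16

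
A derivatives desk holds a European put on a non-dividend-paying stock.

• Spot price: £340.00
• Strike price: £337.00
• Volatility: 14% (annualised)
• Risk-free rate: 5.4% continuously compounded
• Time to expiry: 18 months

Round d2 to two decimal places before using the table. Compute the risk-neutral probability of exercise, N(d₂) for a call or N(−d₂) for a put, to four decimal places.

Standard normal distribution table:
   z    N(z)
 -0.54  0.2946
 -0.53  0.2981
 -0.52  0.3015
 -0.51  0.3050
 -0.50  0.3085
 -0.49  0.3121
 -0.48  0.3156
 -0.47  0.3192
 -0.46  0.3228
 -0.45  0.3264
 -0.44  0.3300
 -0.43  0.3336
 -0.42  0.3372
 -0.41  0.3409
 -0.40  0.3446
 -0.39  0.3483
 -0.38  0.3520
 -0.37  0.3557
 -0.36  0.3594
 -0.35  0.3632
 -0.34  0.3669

T = 1.5;  σ√T = 0.1715
d₁ = [ln(340/337) + (0.054 + 0.14²/2)·1.5] / 0.1715 = [0.0089 + 0.0957] / 0.1715 = 0.6098 → 0.61
d₂ = d₁ − σ√T = 0.6098 − 0.1715 = 0.4384 → 0.44
Risk-neutral Pr[S_T < K] = N(−d₂) = N(-0.44) = 0.3300

0.3300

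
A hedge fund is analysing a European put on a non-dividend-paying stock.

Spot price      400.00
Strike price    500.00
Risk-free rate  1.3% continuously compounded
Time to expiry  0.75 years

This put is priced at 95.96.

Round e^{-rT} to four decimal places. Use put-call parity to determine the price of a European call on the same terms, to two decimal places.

exp(−rT) = exp(−0.013·0.75) = 0.9903
Put-call parity: C − P = S − K·e^(−rT) = 400 − 500·0.9903 = 400 − 495.1500 = -95.1500
C = P + (C − P) = 95.96 + (-95.1500) = 0.8100

0.81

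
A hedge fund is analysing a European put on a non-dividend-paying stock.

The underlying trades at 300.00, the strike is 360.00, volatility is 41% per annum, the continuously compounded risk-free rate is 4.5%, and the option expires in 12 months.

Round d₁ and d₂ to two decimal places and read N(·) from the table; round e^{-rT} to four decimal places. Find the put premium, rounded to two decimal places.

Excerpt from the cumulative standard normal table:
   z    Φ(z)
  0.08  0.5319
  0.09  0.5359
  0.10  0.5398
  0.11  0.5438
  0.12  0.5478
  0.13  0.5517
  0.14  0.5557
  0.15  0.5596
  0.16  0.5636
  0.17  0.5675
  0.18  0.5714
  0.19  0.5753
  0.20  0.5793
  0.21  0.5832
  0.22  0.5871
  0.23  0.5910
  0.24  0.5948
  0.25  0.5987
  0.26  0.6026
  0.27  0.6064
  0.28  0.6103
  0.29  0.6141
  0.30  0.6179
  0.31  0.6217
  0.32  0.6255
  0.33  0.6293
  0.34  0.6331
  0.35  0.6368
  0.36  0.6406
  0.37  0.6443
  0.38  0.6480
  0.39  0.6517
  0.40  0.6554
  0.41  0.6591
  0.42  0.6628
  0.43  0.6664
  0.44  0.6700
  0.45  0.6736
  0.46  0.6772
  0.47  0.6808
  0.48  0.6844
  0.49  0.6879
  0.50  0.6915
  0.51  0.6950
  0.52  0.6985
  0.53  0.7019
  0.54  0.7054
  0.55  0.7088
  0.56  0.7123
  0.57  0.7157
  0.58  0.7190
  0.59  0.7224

σ√T = 0.41 × 1.0000 = 0.4100
d₁ = [ln(300/360) + (0.045 + ½·0.41²)·1] / (σ√T) = (-0.1823 + 0.1290) / 0.4100 = -0.1299 ⇒ -0.13
d₂ = -0.1299 − 0.4100 = -0.5399 ⇒ -0.54
exp(−rT) = exp(−0.045·1) = 0.9560
N(−d₂) = N(0.54) = 0.7054;  N(−d₁) = N(0.13) = 0.5517
P = 360·0.9560·0.7054 − 300·0.5517 = 242.7705 − 165.5100 = 77.2605

77.26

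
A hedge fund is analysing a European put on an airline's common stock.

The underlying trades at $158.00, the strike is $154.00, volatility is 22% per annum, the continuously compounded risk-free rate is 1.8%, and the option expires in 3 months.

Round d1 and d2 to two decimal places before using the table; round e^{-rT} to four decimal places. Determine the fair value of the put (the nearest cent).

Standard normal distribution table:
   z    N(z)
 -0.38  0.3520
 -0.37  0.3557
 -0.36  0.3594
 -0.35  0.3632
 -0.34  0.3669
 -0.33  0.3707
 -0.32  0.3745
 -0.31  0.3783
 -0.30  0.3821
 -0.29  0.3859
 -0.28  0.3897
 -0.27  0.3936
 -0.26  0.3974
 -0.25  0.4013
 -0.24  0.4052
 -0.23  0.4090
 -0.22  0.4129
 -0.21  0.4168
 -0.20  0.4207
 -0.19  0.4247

$4.73

σ√T = 0.22·√0.25 = 0.1100
d₁ = [ln(158/154) + (0.018 + 0.22²/2)·0.25] / 0.1100 = [0.0256 + 0.0106] / 0.1100 = 0.3290 → 0.33
d₂ = d₁ − σ√T = 0.3290 − 0.1100 = 0.2190 → 0.22
e^(−rT) = e^(−0.018·0.25) = 0.9955
N(−d₂) = N(-0.22) = 0.4129;  N(−d₁) = N(-0.33) = 0.3707
P = 154·0.9955·0.4129 − 158·0.3707 = 63.3005 − 58.5706 = 4.7299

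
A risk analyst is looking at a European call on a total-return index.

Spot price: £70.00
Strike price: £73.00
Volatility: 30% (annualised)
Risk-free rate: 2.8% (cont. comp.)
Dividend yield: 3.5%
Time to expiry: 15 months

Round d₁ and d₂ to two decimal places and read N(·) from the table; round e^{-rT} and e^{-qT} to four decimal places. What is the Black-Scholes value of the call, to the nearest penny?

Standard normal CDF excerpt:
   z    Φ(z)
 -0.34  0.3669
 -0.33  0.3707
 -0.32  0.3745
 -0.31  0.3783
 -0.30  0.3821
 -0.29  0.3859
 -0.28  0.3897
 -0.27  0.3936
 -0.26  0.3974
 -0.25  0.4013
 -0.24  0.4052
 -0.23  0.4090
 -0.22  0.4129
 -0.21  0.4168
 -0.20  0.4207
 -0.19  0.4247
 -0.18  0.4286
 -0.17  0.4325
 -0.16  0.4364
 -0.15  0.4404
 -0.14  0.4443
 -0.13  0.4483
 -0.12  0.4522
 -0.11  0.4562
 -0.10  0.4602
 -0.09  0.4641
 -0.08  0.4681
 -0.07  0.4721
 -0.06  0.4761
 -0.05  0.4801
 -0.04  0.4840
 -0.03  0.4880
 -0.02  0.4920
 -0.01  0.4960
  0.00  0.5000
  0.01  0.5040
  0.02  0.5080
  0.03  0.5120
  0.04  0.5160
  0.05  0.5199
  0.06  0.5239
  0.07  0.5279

σ√T = 0.3·√1.25 = 0.3354
d₁ = [ln(70/73) + (0.028 − 0.035 + ½·0.3²)·1.25] / (σ√T) = (-0.0420 + 0.0475) / 0.3354 = 0.0165 which rounds to 0.02
d₂ = 0.0165 − 0.3354 = -0.3189 which rounds to -0.32
e^(−qT) = e^(−0.035·1.25) = 0.9572;  e^(−rT) = e^(−0.028·1.25) = 0.9656
N(d₁) = N(0.02) = 0.5080;  N(d₂) = N(-0.32) = 0.3745
C = 70·0.9572·0.5080 − 73·0.9656·0.3745 = 34.0380 − 26.3981 = 7.6400

£7.64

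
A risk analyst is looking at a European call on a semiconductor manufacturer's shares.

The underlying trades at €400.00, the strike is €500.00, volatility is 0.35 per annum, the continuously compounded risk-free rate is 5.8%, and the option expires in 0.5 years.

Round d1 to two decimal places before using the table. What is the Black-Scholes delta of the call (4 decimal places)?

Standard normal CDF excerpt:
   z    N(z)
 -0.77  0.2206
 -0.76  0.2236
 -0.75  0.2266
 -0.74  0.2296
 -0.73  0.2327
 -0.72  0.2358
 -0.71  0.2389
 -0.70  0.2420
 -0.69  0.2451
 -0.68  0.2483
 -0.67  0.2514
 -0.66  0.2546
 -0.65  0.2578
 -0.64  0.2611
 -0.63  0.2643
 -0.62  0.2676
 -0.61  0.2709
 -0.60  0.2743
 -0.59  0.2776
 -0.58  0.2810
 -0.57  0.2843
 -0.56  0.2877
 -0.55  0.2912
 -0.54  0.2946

σ√T = 0.35 × 0.7071 = 0.2475
d₁ = [ln(400/500) + (0.058 + ½·0.35²)·0.5] / (σ√T) = (-0.2231 + 0.0596) / 0.2475 = -0.6607 → -0.66
N(d₁) = N(-0.66) = 0.2546
Δ_call = N(d₁) = 0.2546

0.2546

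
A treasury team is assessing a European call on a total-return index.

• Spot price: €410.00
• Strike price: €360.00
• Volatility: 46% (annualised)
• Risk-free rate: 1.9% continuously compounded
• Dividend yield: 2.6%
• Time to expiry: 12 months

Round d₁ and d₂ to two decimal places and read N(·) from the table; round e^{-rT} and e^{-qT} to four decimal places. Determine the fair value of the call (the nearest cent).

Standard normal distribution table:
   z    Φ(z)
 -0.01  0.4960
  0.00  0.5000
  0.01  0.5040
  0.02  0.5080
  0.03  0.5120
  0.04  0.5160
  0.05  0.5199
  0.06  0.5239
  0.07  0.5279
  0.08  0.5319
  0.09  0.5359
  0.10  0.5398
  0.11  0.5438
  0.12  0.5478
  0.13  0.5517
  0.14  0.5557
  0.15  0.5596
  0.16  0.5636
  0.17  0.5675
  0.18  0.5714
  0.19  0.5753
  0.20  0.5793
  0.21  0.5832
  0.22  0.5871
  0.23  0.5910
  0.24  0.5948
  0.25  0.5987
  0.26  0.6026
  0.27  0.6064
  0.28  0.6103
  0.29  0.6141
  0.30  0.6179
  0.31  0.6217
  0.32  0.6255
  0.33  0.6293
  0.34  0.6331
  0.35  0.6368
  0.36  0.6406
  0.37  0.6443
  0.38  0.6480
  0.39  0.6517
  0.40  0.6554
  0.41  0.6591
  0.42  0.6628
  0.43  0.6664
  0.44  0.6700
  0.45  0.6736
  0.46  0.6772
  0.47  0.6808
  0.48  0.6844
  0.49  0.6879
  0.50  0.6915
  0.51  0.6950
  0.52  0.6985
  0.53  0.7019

σ√T = 0.46 × 1.0000 = 0.4600
d₁ = [ln(410/360) + (0.019 − 0.026 + 0.46²/2)·1] / 0.4600 = [0.1301 + 0.0988] / 0.4600 = 0.4975 ⇒ 0.50
d₂ = d₁ − σ√T = 0.4975 − 0.4600 = 0.0375 ⇒ 0.04
exp(−qT) = exp(−0.026·1) = 0.9743;  exp(−rT) = exp(−0.019·1) = 0.9812
N(d₁) = N(0.50) = 0.6915;  N(d₂) = N(0.04) = 0.5160
C = 410·0.9743·0.6915 − 360·0.9812·0.5160 = 276.2287 − 182.2677 = 93.9610

€93.96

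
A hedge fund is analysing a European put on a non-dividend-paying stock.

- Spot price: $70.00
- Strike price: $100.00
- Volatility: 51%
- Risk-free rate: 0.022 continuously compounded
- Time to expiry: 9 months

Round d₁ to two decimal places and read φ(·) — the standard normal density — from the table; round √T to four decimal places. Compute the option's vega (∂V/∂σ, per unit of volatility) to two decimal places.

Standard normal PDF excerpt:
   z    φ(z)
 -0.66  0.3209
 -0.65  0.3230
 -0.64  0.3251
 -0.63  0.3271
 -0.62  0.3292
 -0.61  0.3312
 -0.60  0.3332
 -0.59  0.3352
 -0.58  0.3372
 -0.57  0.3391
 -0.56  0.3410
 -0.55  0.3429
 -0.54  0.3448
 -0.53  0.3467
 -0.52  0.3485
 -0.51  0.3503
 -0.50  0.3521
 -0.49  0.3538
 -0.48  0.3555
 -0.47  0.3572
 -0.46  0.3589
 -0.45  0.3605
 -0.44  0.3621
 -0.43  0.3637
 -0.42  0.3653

20.79

σ√T = 0.51 × 0.8660 = 0.4417
d₁ = [ln(70/100) + (0.022 + 0.51²/2)·0.75] / 0.4417 = [-0.3567 + 0.1140] / 0.4417 = -0.5494 which rounds to -0.55
√T = √0.75 = 0.8660
φ(d₁) = φ(-0.55) = 0.3429
vega = S·φ(d₁)·√T = 70·0.3429·0.8660 = 20.7866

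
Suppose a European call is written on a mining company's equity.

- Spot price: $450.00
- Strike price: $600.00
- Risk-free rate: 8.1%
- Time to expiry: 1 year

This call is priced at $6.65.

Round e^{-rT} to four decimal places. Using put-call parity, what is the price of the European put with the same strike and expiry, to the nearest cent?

e^(−rT) = e^(−0.081·1) = 0.9222
Put-call parity: C − P = S − K·e^(−rT) = 450 − 600·0.9222 = 450 − 553.3200 = -103.3200
P = C − (C − P) = 6.65 − (-103.3200) = 109.9700

$109.97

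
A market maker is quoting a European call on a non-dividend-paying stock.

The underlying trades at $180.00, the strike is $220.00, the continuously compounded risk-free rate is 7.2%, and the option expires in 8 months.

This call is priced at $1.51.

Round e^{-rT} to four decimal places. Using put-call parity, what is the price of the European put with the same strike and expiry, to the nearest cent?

e^(−rT) = e^(−0.072·0.6667) = 0.9531
Put-call parity: C − P = S − K·e^(−rT) = 180 − 220·0.9531 = 180 − 209.6820 = -29.6820
P = C − (C − P) = 1.51 − (-29.6820) = 31.1920

$31.19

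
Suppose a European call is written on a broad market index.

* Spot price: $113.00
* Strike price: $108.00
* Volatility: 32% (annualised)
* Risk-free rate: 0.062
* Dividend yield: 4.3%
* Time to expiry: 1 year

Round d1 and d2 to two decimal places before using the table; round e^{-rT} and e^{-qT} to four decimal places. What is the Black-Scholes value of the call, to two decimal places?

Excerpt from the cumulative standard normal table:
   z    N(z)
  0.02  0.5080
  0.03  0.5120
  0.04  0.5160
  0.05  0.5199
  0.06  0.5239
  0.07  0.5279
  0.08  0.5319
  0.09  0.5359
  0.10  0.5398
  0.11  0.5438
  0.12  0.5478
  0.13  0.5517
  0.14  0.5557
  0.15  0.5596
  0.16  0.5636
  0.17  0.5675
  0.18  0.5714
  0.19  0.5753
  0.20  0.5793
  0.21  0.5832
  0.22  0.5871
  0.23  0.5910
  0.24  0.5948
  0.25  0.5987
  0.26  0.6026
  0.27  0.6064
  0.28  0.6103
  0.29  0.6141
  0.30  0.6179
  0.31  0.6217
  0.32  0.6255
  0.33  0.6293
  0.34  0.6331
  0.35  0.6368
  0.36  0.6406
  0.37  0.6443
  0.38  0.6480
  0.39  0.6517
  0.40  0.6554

σ√T = 0.32 × 1.0000 = 0.3200
d₁ = [ln(113/108) + (0.062 − 0.043 + ½·0.32²)·1] / (σ√T) = (0.0453 + 0.0702) / 0.3200 = 0.3608 → 0.36
d₂ = 0.3608 − 0.3200 = 0.0408 → 0.04
e^(−qT) = e^(−0.043·1) = 0.9579;  e^(−rT) = e^(−0.062·1) = 0.9399
C = 113·0.9579·N(0.36) − 108·0.9399·N(0.04) = 113·0.9579·0.6406 − 108·0.9399·0.5160 = 69.3403 − 52.3787 = 16.9615

$16.96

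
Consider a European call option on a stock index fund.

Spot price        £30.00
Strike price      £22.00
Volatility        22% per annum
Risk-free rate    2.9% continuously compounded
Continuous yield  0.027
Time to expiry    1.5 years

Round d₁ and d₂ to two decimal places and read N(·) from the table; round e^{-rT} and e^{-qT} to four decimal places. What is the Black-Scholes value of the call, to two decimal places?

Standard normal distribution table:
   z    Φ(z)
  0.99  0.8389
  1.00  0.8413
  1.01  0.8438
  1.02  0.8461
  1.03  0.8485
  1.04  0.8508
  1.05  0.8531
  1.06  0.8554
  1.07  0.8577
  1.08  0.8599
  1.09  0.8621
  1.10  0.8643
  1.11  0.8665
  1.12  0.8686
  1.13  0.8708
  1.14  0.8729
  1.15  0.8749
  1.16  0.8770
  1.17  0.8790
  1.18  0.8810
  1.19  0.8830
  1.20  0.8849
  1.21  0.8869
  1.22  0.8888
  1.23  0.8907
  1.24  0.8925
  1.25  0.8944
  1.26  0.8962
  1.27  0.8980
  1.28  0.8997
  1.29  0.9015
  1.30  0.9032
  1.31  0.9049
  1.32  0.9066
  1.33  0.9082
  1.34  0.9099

σ√T = 0.22 × 1.2247 = 0.2694
ln(S/K) + (r − q + σ²/2)T = ln(30/22) + (0.029 − 0.027 + 0.22²/2)·1.5 = 0.3102 + 0.0393 = 0.3495
d₁ = 0.3495 / 0.2694 = 1.2969 which rounds to 1.30
d₂ = d₁ − σ√T = 1.2969 − 0.2694 = 1.0275 which rounds to 1.03
e^(−qT) = e^(−0.027·1.5) = 0.9603;  e^(−rT) = e^(−0.029·1.5) = 0.9574
C = 30·0.9603·N(1.30) − 22·0.9574·N(1.03) = 30·0.9603·0.9032 − 22·0.9574·0.8485 = 26.0203 − 17.8718 = 8.1485

£8.15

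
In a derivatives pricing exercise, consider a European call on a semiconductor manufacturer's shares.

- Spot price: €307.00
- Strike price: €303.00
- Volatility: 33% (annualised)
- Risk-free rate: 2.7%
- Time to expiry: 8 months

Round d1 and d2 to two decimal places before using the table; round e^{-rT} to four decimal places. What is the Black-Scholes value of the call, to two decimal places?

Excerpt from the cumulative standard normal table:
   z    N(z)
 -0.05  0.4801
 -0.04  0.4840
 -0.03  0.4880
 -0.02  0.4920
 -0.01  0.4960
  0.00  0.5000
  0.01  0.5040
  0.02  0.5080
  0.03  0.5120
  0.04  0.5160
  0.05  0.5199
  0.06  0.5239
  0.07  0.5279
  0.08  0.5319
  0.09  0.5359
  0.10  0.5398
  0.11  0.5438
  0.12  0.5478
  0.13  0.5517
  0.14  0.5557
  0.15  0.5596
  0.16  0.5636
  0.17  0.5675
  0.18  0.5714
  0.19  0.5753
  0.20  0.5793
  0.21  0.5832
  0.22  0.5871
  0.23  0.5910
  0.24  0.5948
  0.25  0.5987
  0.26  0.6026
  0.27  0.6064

€37.38

σ√T = 0.33·√0.6667 = 0.2694
d₁ = [ln(307/303) + (0.027 + 0.33²/2)·0.6667] / 0.2694 = [0.0131 + 0.0543] / 0.2694 = 0.2502 ≈ 0.25
d₂ = d₁ − σ√T = 0.2502 − 0.2694 = -0.0192 ≈ -0.02
e^(−rT) = e^(−0.027·0.6667) = 0.9822
N(d₁) = N(0.25) = 0.5987;  N(d₂) = N(-0.02) = 0.4920
C = 307·0.5987 − 303·0.9822·0.4920 = 183.8009 − 146.4224 = 37.3785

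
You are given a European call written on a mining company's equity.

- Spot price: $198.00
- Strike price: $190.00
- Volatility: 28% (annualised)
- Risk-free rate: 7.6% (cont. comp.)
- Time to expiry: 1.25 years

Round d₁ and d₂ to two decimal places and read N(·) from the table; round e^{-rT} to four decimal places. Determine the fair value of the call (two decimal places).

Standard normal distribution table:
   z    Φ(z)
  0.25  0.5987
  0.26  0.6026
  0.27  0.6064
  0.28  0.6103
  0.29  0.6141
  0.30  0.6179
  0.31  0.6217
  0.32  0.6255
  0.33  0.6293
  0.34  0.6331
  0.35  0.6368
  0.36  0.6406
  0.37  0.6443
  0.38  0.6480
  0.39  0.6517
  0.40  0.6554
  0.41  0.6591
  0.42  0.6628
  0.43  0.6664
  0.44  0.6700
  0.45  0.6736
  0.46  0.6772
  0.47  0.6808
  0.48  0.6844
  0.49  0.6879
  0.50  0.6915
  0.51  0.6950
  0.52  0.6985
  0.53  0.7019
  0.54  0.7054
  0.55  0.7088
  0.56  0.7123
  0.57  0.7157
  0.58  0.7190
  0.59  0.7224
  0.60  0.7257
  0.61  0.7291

σ√T = 0.28·√1.25 = 0.3130
d₁ = [ln(198/190) + (0.076 + 0.28²/2)·1.25] / 0.3130 = [0.0412 + 0.1440] / 0.3130 = 0.5917 → 0.59
d₂ = d₁ − σ√T = 0.5917 − 0.3130 = 0.2787 → 0.28
exp(−rT) = exp(−0.076·1.25) = 0.9094
C = 198·N(0.59) − 190·0.9094·N(0.28) = 198·0.7224 − 190·0.9094·0.6103 = 143.0352 − 105.4513 = 37.5839

$37.58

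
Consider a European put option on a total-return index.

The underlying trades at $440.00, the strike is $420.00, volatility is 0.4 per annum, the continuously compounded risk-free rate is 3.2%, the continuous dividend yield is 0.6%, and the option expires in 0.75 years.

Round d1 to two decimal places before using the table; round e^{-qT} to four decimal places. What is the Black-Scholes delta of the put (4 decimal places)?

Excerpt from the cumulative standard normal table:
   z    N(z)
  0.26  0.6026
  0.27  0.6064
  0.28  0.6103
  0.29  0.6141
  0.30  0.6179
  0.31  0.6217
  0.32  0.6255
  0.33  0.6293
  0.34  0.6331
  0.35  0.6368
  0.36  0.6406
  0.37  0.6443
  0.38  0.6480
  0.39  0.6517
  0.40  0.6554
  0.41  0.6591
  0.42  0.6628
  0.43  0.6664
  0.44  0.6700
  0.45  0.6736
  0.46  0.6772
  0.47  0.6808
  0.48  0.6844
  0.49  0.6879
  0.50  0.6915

-0.3578

σ√T = 0.4 × 0.8660 = 0.3464
ln(S/K) + (r − q + σ²/2)T = ln(440/420) + (0.032 − 0.006 + 0.4²/2)·0.75 = 0.0465 + 0.0795 = 0.1260
d₁ = 0.1260 / 0.3464 = 0.3638 ⇒ 0.36
N(d₁) = N(0.36) = 0.6406
Δ_put = e^(−qT)·(N(d₁) − 1) = 0.9955·(0.6406 − 1) = -0.3578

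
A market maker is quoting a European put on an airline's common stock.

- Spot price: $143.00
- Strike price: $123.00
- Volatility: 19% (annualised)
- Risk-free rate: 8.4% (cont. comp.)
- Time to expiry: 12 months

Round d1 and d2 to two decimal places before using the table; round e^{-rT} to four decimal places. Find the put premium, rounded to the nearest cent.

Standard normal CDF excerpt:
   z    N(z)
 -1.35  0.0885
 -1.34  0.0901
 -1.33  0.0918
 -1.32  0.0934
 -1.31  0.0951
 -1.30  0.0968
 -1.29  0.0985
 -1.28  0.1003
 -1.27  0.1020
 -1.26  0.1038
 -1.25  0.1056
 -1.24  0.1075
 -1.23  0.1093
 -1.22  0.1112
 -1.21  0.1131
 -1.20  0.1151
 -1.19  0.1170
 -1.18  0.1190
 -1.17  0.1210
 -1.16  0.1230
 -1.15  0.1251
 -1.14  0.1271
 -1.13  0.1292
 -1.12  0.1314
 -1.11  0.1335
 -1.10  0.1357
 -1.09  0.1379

σ√T = 0.19·√1 = 0.1900
d₁ = [ln(143/123) + (0.084 + 0.19²/2)·1] / 0.1900 = [0.1507 + 0.1021] / 0.1900 = 1.3301 which rounds to 1.33
d₂ = d₁ − σ√T = 1.3301 − 0.1900 = 1.1401 which rounds to 1.14
e^(−rT) = e^(−0.084·1) = 0.9194
N(−d₂) = N(-1.14) = 0.1271;  N(−d₁) = N(-1.33) = 0.0918
P = 123·0.9194·0.1271 − 143·0.0918 = 14.3733 − 13.1274 = 1.2459

$1.25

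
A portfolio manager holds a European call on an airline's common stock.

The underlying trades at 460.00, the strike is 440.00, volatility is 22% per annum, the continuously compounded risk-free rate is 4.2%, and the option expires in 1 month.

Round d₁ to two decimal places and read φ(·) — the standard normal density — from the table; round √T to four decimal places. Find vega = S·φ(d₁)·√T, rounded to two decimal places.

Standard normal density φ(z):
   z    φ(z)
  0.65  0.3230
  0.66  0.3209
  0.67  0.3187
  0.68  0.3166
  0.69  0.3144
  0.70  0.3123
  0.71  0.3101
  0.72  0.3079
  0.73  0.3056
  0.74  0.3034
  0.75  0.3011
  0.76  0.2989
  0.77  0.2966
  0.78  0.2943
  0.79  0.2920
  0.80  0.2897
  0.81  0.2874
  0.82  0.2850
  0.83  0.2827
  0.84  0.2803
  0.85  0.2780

T = 0.08333;  σ√T = 0.0635
d₁ = [ln(460/440) + (0.042 + ½·0.22²)·0.08333] / (σ√T) = (0.0445 + 0.0055) / 0.0635 = 0.7868 which rounds to 0.79
√T = √0.08333 = 0.2887
φ(d₁) = φ(0.79) = 0.2920
vega = S·φ(d₁)·√T = 460·0.2920·0.2887 = 38.7782

38.78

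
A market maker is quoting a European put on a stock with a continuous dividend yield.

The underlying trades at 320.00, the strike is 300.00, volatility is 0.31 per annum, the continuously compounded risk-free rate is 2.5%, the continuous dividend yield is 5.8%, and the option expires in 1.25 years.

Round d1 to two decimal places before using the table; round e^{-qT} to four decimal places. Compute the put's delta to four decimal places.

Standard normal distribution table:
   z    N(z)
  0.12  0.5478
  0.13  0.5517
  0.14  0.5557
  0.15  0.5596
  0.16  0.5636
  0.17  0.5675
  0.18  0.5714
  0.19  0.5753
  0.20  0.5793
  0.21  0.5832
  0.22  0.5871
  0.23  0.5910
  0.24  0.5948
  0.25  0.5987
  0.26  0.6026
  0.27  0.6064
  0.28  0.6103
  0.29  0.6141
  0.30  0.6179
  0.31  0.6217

σ√T = 0.31 × 1.1180 = 0.3466
d₁ = [ln(320/300) + (0.025 − 0.058 + ½·0.31²)·1.25] / (σ√T) = (0.0645 + 0.0188) / 0.3466 = 0.2405 ≈ 0.24
N(d₁) = N(0.24) = 0.5948
Δ_put = e^(−qT)·(N(d₁) − 1) = 0.9301·(0.5948 − 1) = -0.3769

-0.3769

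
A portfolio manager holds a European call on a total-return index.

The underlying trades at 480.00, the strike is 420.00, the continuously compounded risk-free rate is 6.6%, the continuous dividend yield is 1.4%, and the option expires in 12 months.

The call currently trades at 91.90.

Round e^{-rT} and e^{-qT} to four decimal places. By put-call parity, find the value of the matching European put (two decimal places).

exp(−qT) = exp(−0.014·1) = 0.9861;  exp(−rT) = exp(−0.066·1) = 0.9361
Put-call parity: C − P = S·e^(−qT) − K·e^(−rT) = 480·0.9861 − 420·0.9361 = 473.3280 − 393.1620 = 80.1660
P = C − (C − P) = 91.90 − (80.1660) = 11.7340

11.73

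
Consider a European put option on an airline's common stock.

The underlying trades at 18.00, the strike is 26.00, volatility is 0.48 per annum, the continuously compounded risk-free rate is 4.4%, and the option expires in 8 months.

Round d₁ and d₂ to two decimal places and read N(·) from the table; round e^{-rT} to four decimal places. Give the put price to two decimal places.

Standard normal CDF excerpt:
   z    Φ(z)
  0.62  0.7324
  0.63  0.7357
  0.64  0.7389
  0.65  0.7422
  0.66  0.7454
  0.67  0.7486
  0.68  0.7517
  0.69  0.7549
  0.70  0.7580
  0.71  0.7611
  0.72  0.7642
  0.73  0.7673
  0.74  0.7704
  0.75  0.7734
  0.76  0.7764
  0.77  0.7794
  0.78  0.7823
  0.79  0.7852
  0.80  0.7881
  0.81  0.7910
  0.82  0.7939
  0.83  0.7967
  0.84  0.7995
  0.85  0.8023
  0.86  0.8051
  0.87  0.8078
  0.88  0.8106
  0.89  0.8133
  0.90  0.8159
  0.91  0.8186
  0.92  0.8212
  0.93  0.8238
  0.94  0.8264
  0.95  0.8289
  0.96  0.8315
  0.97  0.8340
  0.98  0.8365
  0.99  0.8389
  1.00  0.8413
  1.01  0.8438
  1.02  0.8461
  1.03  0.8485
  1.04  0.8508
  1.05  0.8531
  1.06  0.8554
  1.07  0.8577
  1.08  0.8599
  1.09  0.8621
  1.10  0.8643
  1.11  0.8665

σ√T = 0.48·√0.6667 = 0.3919
ln(S/K) + (r + σ²/2)T = ln(18/26) + (0.044 + 0.48²/2)·0.6667 = -0.3677 + 0.1061 = -0.2616
d₁ = -0.2616 / 0.3919 = -0.6675 which rounds to -0.67
d₂ = d₁ − σ√T = -0.6675 − 0.3919 = -1.0594 which rounds to -1.06
exp(−rT) = exp(−0.044·0.6667) = 0.9711
N(−d₂) = N(1.06) = 0.8554;  N(−d₁) = N(0.67) = 0.7486
P = 26·0.9711·0.8554 − 18·0.7486 = 21.5977 − 13.4748 = 8.1229

8.12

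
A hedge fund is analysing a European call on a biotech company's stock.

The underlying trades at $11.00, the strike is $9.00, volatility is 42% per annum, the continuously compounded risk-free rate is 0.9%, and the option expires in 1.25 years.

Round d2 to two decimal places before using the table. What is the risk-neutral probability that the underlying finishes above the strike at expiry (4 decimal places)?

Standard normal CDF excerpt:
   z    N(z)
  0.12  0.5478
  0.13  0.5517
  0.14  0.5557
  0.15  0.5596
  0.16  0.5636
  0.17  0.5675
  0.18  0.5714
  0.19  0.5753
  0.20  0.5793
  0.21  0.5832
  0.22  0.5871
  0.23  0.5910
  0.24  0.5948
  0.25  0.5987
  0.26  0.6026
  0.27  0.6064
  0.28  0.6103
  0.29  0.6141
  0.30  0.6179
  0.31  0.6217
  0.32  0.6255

0.5871

σ√T = 0.42·√1.25 = 0.4696
d₁ = [ln(11/9) + (0.009 + 0.42²/2)·1.25] / 0.4696 = [0.2007 + 0.1215] / 0.4696 = 0.6861 ⇒ 0.69
d₂ = d₁ − σ√T = 0.6861 − 0.4696 = 0.2165 ⇒ 0.22
Pr(exercise) under Q = N(d₂) = 0.5871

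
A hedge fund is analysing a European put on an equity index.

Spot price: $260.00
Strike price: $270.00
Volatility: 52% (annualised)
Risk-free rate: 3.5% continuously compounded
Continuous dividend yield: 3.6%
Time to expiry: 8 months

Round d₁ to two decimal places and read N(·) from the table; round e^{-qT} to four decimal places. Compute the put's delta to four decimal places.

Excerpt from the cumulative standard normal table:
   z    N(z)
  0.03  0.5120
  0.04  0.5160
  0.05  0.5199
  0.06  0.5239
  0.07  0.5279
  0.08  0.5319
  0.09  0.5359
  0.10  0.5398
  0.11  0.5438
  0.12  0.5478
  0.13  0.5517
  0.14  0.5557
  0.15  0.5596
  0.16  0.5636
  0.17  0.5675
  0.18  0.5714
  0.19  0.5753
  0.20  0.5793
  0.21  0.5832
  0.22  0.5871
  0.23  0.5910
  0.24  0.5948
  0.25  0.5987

T = 0.6667;  σ√T = 0.4246
d₁ = [ln(260/270) + (0.035 − 0.036 + 0.52²/2)·0.6667] / 0.4246 = [-0.0377 + 0.0895] / 0.4246 = 0.1218 ⇒ 0.12
N(d₁) = N(0.12) = 0.5478
Δ_put = e^(−qT)·(N(d₁) − 1) = 0.9763·(0.5478 − 1) = -0.4415

-0.4415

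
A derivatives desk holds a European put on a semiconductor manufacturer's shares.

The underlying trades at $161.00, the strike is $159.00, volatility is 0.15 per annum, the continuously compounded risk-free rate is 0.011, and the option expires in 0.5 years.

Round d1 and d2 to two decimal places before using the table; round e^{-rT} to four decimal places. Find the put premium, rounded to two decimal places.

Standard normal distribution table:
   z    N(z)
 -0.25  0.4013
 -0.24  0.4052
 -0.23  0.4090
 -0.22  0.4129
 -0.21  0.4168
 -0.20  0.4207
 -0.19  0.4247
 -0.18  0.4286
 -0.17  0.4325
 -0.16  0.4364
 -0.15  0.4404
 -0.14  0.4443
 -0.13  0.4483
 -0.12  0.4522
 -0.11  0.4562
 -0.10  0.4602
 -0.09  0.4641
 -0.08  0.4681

$5.03

T = 0.5;  σ√T = 0.1061
d₁ = [ln(161/159) + (0.011 + 0.15²/2)·0.5] / 0.1061 = [0.0125 + 0.0111] / 0.1061 = 0.2227 ≈ 0.22
d₂ = d₁ − σ√T = 0.2227 − 0.1061 = 0.1167 ≈ 0.12
exp(−rT) = exp(−0.011·0.5) = 0.9945
N(−d₂) = N(-0.12) = 0.4522;  N(−d₁) = N(-0.22) = 0.4129
P = 159·0.9945·0.4522 − 161·0.4129 = 71.5044 − 66.4769 = 5.0275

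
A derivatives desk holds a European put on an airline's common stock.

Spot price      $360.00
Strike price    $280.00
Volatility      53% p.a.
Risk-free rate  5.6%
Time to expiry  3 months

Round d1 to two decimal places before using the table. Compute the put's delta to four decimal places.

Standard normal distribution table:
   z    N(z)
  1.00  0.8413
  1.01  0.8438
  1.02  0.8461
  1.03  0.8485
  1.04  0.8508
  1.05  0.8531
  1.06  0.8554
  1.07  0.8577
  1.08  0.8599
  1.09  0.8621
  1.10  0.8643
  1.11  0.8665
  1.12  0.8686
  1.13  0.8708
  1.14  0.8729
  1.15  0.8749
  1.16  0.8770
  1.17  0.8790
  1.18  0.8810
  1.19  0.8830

σ√T = 0.53·√0.25 = 0.2650
d₁ = [ln(360/280) + (0.056 + ½·0.53²)·0.25] / (σ√T) = (0.2513 + 0.0491) / 0.2650 = 1.1337 which rounds to 1.13
N(d₁) = N(1.13) = 0.8708
Δ_put = N(d₁) − 1 = 0.8708 − 1 = -0.1292

-0.1292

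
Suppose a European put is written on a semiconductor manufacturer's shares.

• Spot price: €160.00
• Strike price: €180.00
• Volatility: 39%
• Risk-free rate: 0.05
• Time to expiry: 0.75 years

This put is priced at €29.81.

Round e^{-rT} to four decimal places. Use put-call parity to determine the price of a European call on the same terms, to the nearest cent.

exp(−rT) = exp(−0.05·0.75) = 0.9632
Put-call parity: C − P = S − K·e^(−rT) = 160 − 180·0.9632 = 160 − 173.3760 = -13.3760
C = P + (C − P) = 29.81 + (-13.3760) = 16.4340

€16.43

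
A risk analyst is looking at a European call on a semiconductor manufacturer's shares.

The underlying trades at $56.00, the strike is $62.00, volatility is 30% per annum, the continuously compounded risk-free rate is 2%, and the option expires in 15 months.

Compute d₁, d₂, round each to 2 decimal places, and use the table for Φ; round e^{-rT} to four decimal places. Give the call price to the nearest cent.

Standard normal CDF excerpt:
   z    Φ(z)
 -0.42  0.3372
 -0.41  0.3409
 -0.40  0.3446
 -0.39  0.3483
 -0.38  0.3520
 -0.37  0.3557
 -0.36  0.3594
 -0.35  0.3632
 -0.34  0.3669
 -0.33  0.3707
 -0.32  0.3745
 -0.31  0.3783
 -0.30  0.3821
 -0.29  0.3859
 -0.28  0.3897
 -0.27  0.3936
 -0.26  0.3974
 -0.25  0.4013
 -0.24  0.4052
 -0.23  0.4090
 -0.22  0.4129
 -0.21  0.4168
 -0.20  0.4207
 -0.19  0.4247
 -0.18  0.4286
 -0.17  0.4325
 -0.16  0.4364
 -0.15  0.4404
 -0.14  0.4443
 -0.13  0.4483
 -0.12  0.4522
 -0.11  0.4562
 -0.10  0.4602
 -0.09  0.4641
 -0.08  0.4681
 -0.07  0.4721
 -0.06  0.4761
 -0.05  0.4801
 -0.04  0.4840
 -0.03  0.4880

$5.82

σ√T = 0.3·√1.25 = 0.3354
ln(S/K) + (r + σ²/2)T = ln(56/62) + (0.02 + 0.3²/2)·1.25 = -0.1018 + 0.0813 = -0.0205
d₁ = -0.0205 / 0.3354 = -0.0612 → -0.06
d₂ = d₁ − σ√T = -0.0612 − 0.3354 = -0.3966 → -0.40
exp(−rT) = exp(−0.02·1.25) = 0.9753
N(d₁) = N(-0.06) = 0.4761;  N(d₂) = N(-0.40) = 0.3446
C = 56·0.4761 − 62·0.9753·0.3446 = 26.6616 − 20.8375 = 5.8241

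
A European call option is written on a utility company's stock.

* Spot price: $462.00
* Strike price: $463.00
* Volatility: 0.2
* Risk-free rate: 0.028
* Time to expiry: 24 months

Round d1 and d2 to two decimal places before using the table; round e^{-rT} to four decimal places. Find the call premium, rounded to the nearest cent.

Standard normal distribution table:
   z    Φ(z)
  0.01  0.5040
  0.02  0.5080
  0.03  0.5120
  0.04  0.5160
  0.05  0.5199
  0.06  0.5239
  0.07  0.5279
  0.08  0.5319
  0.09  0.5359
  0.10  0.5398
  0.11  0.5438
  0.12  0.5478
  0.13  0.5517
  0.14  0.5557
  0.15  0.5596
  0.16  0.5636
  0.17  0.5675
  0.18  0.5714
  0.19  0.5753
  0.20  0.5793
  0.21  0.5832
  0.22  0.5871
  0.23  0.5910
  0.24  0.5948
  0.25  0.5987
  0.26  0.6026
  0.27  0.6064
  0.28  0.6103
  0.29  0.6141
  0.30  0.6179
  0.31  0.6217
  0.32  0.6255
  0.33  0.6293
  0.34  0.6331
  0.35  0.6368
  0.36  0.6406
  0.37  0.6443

$63.14

T = 2;  σ√T = 0.2828
ln(S/K) + (r + σ²/2)T = ln(462/463) + (0.028 + 0.2²/2)·2 = -0.0022 + 0.0960 = 0.0938
d₁ = 0.0938 / 0.2828 = 0.3318 ⇒ 0.33
d₂ = d₁ − σ√T = 0.3318 − 0.2828 = 0.0489 ⇒ 0.05
exp(−rT) = exp(−0.028·2) = 0.9455
C = 462·N(0.33) − 463·0.9455·N(0.05) = 462·0.6293 − 463·0.9455·0.5199 = 290.7366 − 227.5948 = 63.1418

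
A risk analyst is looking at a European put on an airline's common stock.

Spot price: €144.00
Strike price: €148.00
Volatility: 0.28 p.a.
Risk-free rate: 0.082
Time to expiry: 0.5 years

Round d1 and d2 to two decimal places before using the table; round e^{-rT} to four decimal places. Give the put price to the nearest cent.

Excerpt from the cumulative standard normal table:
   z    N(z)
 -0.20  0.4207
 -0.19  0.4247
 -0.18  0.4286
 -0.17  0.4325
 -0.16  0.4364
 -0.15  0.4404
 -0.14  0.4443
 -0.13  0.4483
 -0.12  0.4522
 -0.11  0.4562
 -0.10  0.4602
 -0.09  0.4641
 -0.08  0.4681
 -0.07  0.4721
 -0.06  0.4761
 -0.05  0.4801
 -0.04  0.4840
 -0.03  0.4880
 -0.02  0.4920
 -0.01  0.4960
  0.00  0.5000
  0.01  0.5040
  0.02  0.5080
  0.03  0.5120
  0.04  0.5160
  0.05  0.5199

σ√T = 0.28·√0.5 = 0.1980
ln(S/K) + (r + σ²/2)T = ln(144/148) + (0.082 + 0.28²/2)·0.5 = -0.0274 + 0.0606 = 0.0332
d₁ = 0.0332 / 0.1980 = 0.1677 which rounds to 0.17
d₂ = d₁ − σ√T = 0.1677 − 0.1980 = -0.0303 which rounds to -0.03
e^(−rT) = e^(−0.082·0.5) = 0.9598
N(−d₂) = N(0.03) = 0.5120;  N(−d₁) = N(-0.17) = 0.4325
P = 148·0.9598·0.5120 − 144·0.4325 = 72.7298 − 62.2800 = 10.4498

€10.45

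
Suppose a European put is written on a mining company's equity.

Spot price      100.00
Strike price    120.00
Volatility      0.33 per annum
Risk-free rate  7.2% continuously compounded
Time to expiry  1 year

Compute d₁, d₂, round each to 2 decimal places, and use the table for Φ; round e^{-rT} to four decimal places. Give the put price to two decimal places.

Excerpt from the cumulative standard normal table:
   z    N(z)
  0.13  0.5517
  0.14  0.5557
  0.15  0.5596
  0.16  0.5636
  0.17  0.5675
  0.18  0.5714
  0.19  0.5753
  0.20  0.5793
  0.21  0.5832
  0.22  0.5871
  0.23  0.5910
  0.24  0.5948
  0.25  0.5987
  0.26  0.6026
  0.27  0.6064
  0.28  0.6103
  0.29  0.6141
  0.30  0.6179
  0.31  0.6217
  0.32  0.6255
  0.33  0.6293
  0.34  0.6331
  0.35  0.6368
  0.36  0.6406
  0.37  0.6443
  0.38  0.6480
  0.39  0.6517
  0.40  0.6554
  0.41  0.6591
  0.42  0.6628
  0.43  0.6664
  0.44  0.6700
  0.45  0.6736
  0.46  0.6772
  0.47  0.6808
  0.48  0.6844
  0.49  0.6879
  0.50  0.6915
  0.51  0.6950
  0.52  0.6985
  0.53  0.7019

20.46

σ√T = 0.33 × 1.0000 = 0.3300
d₁ = [ln(100/120) + (0.072 + ½·0.33²)·1] / (σ√T) = (-0.1823 + 0.1265) / 0.3300 = -0.1693 → -0.17
d₂ = -0.1693 − 0.3300 = -0.4993 → -0.50
e^(−rT) = e^(−0.072·1) = 0.9305
P = 120·0.9305·N(0.50) − 100·N(0.17) = 120·0.9305·0.6915 − 100·0.5675 = 77.2129 − 56.7500 = 20.4629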